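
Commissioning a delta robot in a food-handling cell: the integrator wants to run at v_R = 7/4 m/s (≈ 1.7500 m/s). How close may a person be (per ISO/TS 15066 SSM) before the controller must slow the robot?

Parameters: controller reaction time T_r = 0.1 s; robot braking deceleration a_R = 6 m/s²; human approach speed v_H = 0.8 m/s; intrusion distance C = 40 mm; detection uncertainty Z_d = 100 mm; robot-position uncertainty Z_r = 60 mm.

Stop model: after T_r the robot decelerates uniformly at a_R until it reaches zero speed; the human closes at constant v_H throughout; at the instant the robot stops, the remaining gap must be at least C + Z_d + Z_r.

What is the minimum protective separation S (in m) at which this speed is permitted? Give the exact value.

braking lasts T_s = (7/4)/6 = 0.2917 s
reaction-phase robot travel = 1.7500·0.1000 = 0.1750 m
robot covers 1.7500·0.2917 − ½·6.0000·0.2917² = 0.2552 m while stopping
human closes 0.8000·0.3917 = 0.3133 m
residual clearance needed = 0.0400+0.1000+0.0600 = 0.2000 m
S_min ≈ 0.1750+0.2552+0.3133+0.2000  ⇒  S_min = 4529/4800 m

S_min = 4529/4800 m = 0.9435 m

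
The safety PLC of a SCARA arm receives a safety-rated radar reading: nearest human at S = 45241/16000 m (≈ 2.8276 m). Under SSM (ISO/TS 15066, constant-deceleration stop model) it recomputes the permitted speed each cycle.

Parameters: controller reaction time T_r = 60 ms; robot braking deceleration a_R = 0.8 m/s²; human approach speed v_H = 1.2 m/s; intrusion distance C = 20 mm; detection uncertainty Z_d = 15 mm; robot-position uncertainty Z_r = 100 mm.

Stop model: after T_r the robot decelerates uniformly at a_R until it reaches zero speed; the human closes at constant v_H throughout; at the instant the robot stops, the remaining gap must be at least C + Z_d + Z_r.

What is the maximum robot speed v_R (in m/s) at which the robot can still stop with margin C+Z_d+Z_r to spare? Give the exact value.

collect terms ⇒ (5/8)·v_R² + (39/25)·v_R + (-41929/16000) = 0
  disc = (39/25)² − 4·(5/8)·(-41929/16000) = 1437601/160000 ; √disc = 1199/400
  v_R = (−(39/25) + 1199/400) / (2·(5/8)) = 23/20 m/s
check:
braking lasts T_s = (23/20)/(4/5) = 1.4375 s
reaction-phase robot travel = 1.1500·0.0600 = 0.0690 m
robot under decel: 1.1500²/(2·0.8000) = 0.8266 m
human over T_r+T_s: 1.2000·(0.0600+1.4375) = 1.7970 m
C+Z_d+Z_r = 0.0200+0.0150+0.1000 = 0.1350 m
sum ≈ 0.0690+0.8266+1.7970+0.1350 ≈ 2.8276 m = S ✓

v_R_max = 23/20 m/s = 1.1500 m/s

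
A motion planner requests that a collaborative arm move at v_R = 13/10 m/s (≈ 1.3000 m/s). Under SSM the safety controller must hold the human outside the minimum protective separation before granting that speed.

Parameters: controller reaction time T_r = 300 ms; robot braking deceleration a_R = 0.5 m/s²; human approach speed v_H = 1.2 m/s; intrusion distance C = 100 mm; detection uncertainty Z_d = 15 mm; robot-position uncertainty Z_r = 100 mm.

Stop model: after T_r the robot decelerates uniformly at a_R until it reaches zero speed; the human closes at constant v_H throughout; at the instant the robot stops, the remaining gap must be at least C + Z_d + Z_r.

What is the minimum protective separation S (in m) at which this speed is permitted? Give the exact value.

T_s = v_R/a_R = (13/10)/(1/2) = 2.6000 s
robot covers v_R·T_r = 1.3000·0.3000 = 0.3900 m before braking
robot under decel: 1.3000²/(2·0.5000) = 1.6900 m
human closes 1.2000·2.9000 = 3.4800 m
margins: 0.1000+0.0150+0.1000 = 0.2150 m
S_min ≈ 0.3900+1.6900+3.4800+0.2150  ⇒  S_min = 231/40 m

S_min = 231/40 m = 5.7750 m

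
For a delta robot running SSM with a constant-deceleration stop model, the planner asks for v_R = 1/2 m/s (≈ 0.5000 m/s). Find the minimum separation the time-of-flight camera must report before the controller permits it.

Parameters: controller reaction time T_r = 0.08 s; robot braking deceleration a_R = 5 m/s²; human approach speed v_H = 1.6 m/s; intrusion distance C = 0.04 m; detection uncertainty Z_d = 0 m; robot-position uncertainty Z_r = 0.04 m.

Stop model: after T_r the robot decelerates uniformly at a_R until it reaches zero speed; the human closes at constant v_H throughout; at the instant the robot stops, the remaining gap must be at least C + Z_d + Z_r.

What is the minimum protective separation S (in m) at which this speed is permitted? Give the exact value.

braking lasts T_s = (1/2)/5 = 0.1000 s
reaction-phase robot travel = 0.5000·0.0800 = 0.0400 m
braking distance = 0.5000²/(2·5.0000) = 0.0250 m
human closes 1.6000·0.1800 = 0.2880 m
residual clearance needed = 0.0400+0.0000+0.0400 = 0.0800 m
S_min ≈ 0.0400+0.0250+0.2880+0.0800  ⇒  S_min = 433/1000 m

S_min = 433/1000 m = 0.4330 m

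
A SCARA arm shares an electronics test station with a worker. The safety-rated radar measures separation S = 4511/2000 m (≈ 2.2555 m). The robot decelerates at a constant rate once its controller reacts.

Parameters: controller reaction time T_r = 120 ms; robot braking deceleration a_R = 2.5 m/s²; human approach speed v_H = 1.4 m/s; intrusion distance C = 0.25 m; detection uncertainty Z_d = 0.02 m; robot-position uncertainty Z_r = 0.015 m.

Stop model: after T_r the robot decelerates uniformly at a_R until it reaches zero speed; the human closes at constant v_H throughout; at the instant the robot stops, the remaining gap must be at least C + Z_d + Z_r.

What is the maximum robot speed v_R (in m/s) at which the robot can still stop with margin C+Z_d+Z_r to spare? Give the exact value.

collect terms ⇒ (1/5)·v_R² + (17/25)·v_R + (-721/400) = 0
  disc = (17/25)² − 4·(1/5)·(-721/400) = 4761/2500 ; √disc = 69/50
  v_R = (−(17/25) + 69/50) / (2·(1/5)) = 7/4 m/s
check:
T_s = v_R/a_R = (7/4)/(5/2) = 0.7000 s
robot covers v_R·T_r = 1.7500·0.1200 = 0.2100 m before braking
robot under decel: 1.7500²/(2·2.5000) = 0.6125 m
person approaches 1.4000·(0.1200+0.7000) = 1.1480 m
margins: 0.2500+0.0200+0.0150 = 0.2850 m
sum ≈ 0.2100+0.6125+1.1480+0.2850 ≈ 2.2555 m = S ✓

v_R_max = 7/4 m/s = 1.7500 m/s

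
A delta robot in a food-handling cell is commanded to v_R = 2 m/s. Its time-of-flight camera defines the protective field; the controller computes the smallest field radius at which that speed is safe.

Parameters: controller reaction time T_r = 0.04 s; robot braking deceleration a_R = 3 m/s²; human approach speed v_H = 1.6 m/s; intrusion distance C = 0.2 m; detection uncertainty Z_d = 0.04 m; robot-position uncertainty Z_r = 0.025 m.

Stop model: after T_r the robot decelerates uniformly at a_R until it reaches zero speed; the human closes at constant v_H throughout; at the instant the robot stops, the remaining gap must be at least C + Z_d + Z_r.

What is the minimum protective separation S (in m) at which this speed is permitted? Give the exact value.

S_min = 6427/3000 m = 2.1423 m

stop time T_s = 2/3 = 0.6667 s
robot in T_r: 2.0000·0.0400 = 0.0800 m
braking distance = 2.0000²/(2·3.0000) = 0.6667 m
person approaches 1.6000·(0.0400+0.6667) = 1.1307 m
C+Z_d+Z_r = 0.2000+0.0400+0.0250 = 0.2650 m
S_min ≈ 0.0800+0.6667+1.1307+0.2650  ⇒  S_min = 6427/3000 m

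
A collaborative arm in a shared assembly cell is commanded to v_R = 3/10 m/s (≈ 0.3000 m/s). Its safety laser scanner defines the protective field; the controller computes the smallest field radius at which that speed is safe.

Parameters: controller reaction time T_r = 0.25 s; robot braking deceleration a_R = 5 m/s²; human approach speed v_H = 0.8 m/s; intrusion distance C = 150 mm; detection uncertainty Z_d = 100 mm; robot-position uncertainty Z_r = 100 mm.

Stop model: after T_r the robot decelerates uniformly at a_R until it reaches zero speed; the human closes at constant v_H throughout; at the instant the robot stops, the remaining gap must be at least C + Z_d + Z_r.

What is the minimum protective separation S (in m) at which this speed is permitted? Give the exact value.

braking lasts T_s = (3/10)/5 = 0.0600 s
robot covers v_R·T_r = 0.3000·0.2500 = 0.0750 m before braking
robot under decel: 0.3000²/(2·5.0000) = 0.0090 m
human closes 0.8000·0.3100 = 0.2480 m
C+Z_d+Z_r = 0.1500+0.1000+0.1000 = 0.3500 m
S_min ≈ 0.0750+0.0090+0.2480+0.3500  ⇒  S_min = 341/500 m

S_min = 341/500 m = 0.6820 m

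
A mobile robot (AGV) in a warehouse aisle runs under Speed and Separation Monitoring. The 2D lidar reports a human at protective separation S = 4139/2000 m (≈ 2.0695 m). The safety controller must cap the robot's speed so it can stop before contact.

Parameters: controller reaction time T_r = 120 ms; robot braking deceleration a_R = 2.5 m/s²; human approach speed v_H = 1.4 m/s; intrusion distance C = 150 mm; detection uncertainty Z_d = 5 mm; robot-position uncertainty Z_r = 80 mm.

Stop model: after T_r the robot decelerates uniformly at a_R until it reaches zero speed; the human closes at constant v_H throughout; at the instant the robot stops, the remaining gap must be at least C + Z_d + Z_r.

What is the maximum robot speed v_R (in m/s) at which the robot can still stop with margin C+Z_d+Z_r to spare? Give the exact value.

v_R_max = 33/20 m/s = 1.6500 m/s

collect terms ⇒ (1/5)·v_R² + (17/25)·v_R + (-3333/2000) = 0
  disc = (17/25)² − 4·(1/5)·(-3333/2000) = 4489/2500 ; √disc = 67/50
  v_R = (−(17/25) + 67/50) / (2·(1/5)) = 33/20 m/s
check:
stop time T_s = (33/20)/(5/2) = 0.6600 s
robot in T_r: 1.6500·0.1200 = 0.1980 m
braking distance = 1.6500²/(2·2.5000) = 0.5445 m
human over T_r+T_s: 1.4000·(0.1200+0.6600) = 1.0920 m
margins: 0.1500+0.0050+0.0800 = 0.2350 m
sum ≈ 0.1980+0.5445+1.0920+0.2350 ≈ 2.0695 m = S ✓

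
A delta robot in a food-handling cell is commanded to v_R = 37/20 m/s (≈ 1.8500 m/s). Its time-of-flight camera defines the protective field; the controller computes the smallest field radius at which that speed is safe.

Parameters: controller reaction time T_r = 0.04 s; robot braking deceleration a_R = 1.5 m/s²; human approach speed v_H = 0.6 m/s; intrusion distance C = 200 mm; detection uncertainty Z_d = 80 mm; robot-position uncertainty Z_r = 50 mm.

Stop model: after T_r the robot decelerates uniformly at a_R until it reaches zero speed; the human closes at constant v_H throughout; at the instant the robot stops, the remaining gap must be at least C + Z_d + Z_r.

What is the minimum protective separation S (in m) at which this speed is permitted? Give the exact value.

stop time T_s = (37/20)/(3/2) = 1.2333 s
robot in T_r: 1.8500·0.0400 = 0.0740 m
robot under decel: 1.8500²/(2·1.5000) = 1.1408 m
human closes 0.6000·1.2733 = 0.7640 m
C+Z_d+Z_r = 0.2000+0.0800+0.0500 = 0.3300 m
S_min ≈ 0.0740+1.1408+0.7640+0.3300  ⇒  S_min = 13853/6000 m

S_min = 13853/6000 m = 2.3088 m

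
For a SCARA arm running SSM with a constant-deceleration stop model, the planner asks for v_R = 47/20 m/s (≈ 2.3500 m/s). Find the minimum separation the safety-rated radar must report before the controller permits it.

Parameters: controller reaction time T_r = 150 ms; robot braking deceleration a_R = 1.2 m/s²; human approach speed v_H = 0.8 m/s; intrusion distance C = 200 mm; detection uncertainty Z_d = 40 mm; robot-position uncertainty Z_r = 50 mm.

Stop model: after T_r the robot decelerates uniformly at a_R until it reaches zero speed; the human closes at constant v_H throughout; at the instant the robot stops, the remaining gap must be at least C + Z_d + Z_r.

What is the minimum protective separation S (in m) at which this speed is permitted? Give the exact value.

S_min = 889/192 m = 4.6302 m

stop time T_s = (47/20)/(6/5) = 1.9583 s
robot covers v_R·T_r = 2.3500·0.1500 = 0.3525 m before braking
braking distance = 2.3500²/(2·1.2000) = 2.3010 m
person approaches 0.8000·(0.1500+1.9583) = 1.6867 m
C+Z_d+Z_r = 0.2000+0.0400+0.0500 = 0.2900 m
S_min ≈ 0.3525+2.3010+1.6867+0.2900  ⇒  S_min = 889/192 m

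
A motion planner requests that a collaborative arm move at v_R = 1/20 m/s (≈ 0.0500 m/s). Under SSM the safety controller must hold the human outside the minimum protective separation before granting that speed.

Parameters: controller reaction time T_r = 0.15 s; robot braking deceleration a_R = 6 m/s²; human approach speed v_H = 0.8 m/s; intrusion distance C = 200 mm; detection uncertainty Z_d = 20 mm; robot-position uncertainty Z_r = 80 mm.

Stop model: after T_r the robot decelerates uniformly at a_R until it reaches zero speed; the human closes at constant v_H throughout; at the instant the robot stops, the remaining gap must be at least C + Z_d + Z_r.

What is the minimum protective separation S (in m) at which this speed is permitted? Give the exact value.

S_min = 139/320 m = 0.4344 m

braking lasts T_s = (1/20)/6 = 0.0083 s
reaction-phase robot travel = 0.0500·0.1500 = 0.0075 m
robot covers 0.0500·0.0083 − ½·6.0000·0.0083² = 0.0002 m while stopping
human over T_r+T_s: 0.8000·(0.1500+0.0083) = 0.1267 m
C+Z_d+Z_r = 0.2000+0.0200+0.0800 = 0.3000 m
S_min ≈ 0.0075+0.0002+0.1267+0.3000  ⇒  S_min = 139/320 m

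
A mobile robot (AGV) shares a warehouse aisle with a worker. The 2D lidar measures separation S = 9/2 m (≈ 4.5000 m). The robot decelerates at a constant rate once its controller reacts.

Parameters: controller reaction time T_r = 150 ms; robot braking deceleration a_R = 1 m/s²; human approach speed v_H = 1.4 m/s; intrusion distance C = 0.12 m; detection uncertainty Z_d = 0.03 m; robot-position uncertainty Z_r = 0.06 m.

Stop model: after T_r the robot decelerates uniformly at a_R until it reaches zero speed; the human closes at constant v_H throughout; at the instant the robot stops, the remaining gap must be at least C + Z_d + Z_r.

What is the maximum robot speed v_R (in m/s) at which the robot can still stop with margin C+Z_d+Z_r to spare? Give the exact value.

at the boundary: (1/2)·v² + (31/20)·v + (-102/25) = 0
  disc = (31/20)² − 4·(1/2)·(-102/25) = 169/16 ; √disc = 13/4
  v_R = (−(31/20) + 13/4) / (2·(1/2)) = 17/10 m/s
check:
stop time T_s = (17/10)/1 = 1.7000 s
reaction-phase robot travel = 1.7000·0.1500 = 0.2550 m
braking distance = 1.7000²/(2·1.0000) = 1.4450 m
human closes 1.4000·1.8500 = 2.5900 m
C+Z_d+Z_r = 0.1200+0.0300+0.0600 = 0.2100 m
sum ≈ 0.2550+1.4450+2.5900+0.2100 ≈ 4.5000 m = S ✓

v_R_max = 17/10 m/s = 1.7000 m/s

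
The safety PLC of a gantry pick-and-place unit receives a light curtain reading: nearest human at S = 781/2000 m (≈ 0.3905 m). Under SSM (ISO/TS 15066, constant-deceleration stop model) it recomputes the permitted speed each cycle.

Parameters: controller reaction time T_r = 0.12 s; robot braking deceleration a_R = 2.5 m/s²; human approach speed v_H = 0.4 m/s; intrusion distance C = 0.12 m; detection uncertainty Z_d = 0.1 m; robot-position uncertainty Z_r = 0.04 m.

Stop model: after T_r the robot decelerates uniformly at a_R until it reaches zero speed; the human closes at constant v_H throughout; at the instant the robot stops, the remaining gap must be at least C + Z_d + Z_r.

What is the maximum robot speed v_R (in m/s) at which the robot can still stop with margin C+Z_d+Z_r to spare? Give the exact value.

at the boundary: (1/5)·v² + (7/25)·v + (-33/400) = 0
  disc = (7/25)² − 4·(1/5)·(-33/400) = 361/2500 ; √disc = 19/50
  v_R = (−(7/25) + 19/50) / (2·(1/5)) = 1/4 m/s
check:
stop time T_s = (1/4)/(5/2) = 0.1000 s
robot covers v_R·T_r = 0.2500·0.1200 = 0.0300 m before braking
robot covers 0.2500·0.1000 − ½·2.5000·0.1000² = 0.0125 m while stopping
person approaches 0.4000·(0.1200+0.1000) = 0.0880 m
C+Z_d+Z_r = 0.1200+0.1000+0.0400 = 0.2600 m
sum ≈ 0.0300+0.0125+0.0880+0.2600 ≈ 0.3905 m = S ✓

v_R_max = 1/4 m/s = 0.2500 m/s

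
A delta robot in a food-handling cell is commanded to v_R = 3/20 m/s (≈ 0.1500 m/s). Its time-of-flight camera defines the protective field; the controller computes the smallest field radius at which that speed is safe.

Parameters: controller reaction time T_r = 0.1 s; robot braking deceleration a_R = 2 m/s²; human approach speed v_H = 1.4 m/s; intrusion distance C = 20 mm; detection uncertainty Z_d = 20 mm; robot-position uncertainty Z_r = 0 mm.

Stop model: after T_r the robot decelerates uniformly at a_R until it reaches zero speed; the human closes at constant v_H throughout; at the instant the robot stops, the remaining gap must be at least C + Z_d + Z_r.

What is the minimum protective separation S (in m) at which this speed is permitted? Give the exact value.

stop time T_s = (3/20)/2 = 0.0750 s
robot in T_r: 0.1500·0.1000 = 0.0150 m
robot under decel: 0.1500²/(2·2.0000) = 0.0056 m
human over T_r+T_s: 1.4000·(0.1000+0.0750) = 0.2450 m
residual clearance needed = 0.0200+0.0200+0.0000 = 0.0400 m
S_min ≈ 0.0150+0.0056+0.2450+0.0400  ⇒  S_min = 489/1600 m

S_min = 489/1600 m = 0.3056 m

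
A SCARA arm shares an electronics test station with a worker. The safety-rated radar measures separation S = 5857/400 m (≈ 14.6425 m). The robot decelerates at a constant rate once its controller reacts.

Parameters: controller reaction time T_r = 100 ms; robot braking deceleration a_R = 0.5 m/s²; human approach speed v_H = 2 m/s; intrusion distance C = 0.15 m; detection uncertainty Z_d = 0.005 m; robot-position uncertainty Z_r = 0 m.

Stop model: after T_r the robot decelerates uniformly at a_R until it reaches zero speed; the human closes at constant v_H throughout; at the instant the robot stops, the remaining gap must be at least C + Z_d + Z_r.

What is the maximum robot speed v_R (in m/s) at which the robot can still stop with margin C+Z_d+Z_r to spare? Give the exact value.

quadratic (1)·v² + (41/10)·v + (-1143/80) = 0
  disc = (41/10)² − 4·(1)·(-1143/80) = 1849/25 ; √disc = 43/5
  v_R = (−(41/10) + 43/5) / (2·(1)) = 9/4 m/s
check:
stop time T_s = (9/4)/(1/2) = 4.5000 s
reaction-phase robot travel = 2.2500·0.1000 = 0.2250 m
braking distance = 2.2500²/(2·0.5000) = 5.0625 m
person approaches 2.0000·(0.1000+4.5000) = 9.2000 m
margins: 0.1500+0.0050+0.0000 = 0.1550 m
sum ≈ 0.2250+5.0625+9.2000+0.1550 ≈ 14.6425 m = S ✓

v_R_max = 9/4 m/s = 2.2500 m/s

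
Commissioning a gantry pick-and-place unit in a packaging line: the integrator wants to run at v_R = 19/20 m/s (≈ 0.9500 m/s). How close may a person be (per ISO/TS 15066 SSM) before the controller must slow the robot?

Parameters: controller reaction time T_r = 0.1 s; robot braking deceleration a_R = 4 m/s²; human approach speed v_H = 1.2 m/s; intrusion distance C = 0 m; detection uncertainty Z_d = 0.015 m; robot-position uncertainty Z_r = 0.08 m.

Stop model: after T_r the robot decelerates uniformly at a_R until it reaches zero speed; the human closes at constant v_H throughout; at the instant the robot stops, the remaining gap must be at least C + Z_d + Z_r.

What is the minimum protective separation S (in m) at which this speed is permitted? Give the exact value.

stop time T_s = (19/20)/4 = 0.2375 s
reaction-phase robot travel = 0.9500·0.1000 = 0.0950 m
robot covers 0.9500·0.2375 − ½·4.0000·0.2375² = 0.1128 m while stopping
person approaches 1.2000·(0.1000+0.2375) = 0.4050 m
C+Z_d+Z_r = 0.0000+0.0150+0.0800 = 0.0950 m
S_min ≈ 0.0950+0.1128+0.4050+0.0950  ⇒  S_min = 453/640 m

S_min = 453/640 m = 0.7078 m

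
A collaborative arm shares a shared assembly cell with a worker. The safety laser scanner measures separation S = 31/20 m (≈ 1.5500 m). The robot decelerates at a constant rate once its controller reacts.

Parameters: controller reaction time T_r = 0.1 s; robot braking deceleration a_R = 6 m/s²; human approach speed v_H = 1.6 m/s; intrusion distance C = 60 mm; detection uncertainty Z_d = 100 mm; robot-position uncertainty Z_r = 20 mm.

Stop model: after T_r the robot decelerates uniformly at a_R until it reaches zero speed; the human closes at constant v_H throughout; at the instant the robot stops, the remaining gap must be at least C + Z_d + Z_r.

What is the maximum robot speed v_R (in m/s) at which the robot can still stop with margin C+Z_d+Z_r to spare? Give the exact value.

at the boundary: (1/12)·v² + (11/30)·v + (-121/100) = 0
  disc = (11/30)² − 4·(1/12)·(-121/100) = 121/225 ; √disc = 11/15
  v_R = (−(11/30) + 11/15) / (2·(1/12)) = 11/5 m/s
check:
T_s = v_R/a_R = (11/5)/6 = 0.3667 s
reaction-phase robot travel = 2.2000·0.1000 = 0.2200 m
braking distance = 2.2000²/(2·6.0000) = 0.4033 m
human over T_r+T_s: 1.6000·(0.1000+0.3667) = 0.7467 m
residual clearance needed = 0.0600+0.1000+0.0200 = 0.1800 m
sum ≈ 0.2200+0.4033+0.7467+0.1800 ≈ 1.5500 m = S ✓

v_R_max = 11/5 m/s = 2.2000 m/s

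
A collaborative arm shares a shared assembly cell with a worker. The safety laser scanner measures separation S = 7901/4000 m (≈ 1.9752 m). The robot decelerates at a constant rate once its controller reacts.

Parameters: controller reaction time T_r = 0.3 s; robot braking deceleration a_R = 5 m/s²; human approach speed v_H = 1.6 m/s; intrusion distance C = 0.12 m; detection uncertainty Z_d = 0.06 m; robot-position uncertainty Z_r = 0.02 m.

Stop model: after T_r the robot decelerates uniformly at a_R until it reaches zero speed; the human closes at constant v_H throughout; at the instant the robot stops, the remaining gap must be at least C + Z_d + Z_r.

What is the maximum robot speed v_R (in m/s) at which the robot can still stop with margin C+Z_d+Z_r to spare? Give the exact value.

v_R_max = 33/20 m/s = 1.6500 m/s

at the boundary: (1/10)·v² + (31/50)·v + (-5181/4000) = 0
  disc = (31/50)² − 4·(1/10)·(-5181/4000) = 361/400 ; √disc = 19/20
  v_R = (−(31/50) + 19/20) / (2·(1/10)) = 33/20 m/s
check:
stop time T_s = (33/20)/5 = 0.3300 s
reaction-phase robot travel = 1.6500·0.3000 = 0.4950 m
robot under decel: 1.6500²/(2·5.0000) = 0.2722 m
human closes 1.6000·0.6300 = 1.0080 m
residual clearance needed = 0.1200+0.0600+0.0200 = 0.2000 m
sum ≈ 0.4950+0.2722+1.0080+0.2000 ≈ 1.9752 m = S ✓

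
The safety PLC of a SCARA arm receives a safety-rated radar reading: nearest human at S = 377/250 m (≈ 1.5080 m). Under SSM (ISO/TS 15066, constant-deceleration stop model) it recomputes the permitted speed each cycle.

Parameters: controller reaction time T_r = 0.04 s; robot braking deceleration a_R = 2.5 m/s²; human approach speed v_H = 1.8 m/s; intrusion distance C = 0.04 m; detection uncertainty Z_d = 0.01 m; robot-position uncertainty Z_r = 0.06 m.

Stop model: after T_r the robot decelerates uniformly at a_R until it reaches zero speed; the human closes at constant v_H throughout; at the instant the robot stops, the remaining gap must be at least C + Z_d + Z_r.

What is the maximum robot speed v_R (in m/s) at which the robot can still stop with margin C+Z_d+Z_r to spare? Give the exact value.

collect terms ⇒ (1/5)·v_R² + (19/25)·v_R + (-663/500) = 0
  disc = (19/25)² − 4·(1/5)·(-663/500) = 1024/625 ; √disc = 32/25
  v_R = (−(19/25) + 32/25) / (2·(1/5)) = 13/10 m/s
check:
stop time T_s = (13/10)/(5/2) = 0.5200 s
robot covers v_R·T_r = 1.3000·0.0400 = 0.0520 m before braking
robot covers 1.3000·0.5200 − ½·2.5000·0.5200² = 0.3380 m while stopping
human over T_r+T_s: 1.8000·(0.0400+0.5200) = 1.0080 m
residual clearance needed = 0.0400+0.0100+0.0600 = 0.1100 m
sum ≈ 0.0520+0.3380+1.0080+0.1100 ≈ 1.5080 m = S ✓

v_R_max = 13/10 m/s = 1.3000 m/s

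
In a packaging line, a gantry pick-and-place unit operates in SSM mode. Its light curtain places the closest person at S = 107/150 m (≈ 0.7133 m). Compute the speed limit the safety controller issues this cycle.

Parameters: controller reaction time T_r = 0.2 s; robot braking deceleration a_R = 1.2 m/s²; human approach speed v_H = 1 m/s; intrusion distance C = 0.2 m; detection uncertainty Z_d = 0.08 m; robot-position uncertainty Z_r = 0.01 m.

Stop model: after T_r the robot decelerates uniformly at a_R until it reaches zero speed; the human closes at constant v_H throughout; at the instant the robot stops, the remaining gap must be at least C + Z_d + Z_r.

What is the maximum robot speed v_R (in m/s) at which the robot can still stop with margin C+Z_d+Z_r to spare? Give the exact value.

v_R_max = 1/5 m/s = 0.2000 m/s

quadratic (5/12)·v² + (31/30)·v + (-67/300) = 0
  disc = (31/30)² − 4·(5/12)·(-67/300) = 36/25 ; √disc = 6/5
  v_R = (−(31/30) + 6/5) / (2·(5/12)) = 1/5 m/s
check:
T_s = v_R/a_R = (1/5)/(6/5) = 0.1667 s
robot in T_r: 0.2000·0.2000 = 0.0400 m
braking distance = 0.2000²/(2·1.2000) = 0.0167 m
human closes 1.0000·0.3667 = 0.3667 m
residual clearance needed = 0.2000+0.0800+0.0100 = 0.2900 m
sum ≈ 0.0400+0.0167+0.3667+0.2900 ≈ 0.7133 m = S ✓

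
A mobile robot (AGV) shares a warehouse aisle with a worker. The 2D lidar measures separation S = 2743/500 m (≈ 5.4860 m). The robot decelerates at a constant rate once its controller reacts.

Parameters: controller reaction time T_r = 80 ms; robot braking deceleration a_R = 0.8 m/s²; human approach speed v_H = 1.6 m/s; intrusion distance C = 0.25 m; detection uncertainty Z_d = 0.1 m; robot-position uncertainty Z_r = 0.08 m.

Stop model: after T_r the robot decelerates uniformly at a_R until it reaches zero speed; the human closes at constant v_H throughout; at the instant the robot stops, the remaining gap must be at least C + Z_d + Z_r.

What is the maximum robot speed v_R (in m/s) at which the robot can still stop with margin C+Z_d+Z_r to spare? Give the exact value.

at the boundary: (5/8)·v² + (52/25)·v + (-616/125) = 0
  disc = (52/25)² − 4·(5/8)·(-616/125) = 10404/625 ; √disc = 102/25
  v_R = (−(52/25) + 102/25) / (2·(5/8)) = 8/5 m/s
check:
T_s = v_R/a_R = (8/5)/(4/5) = 2.0000 s
reaction-phase robot travel = 1.6000·0.0800 = 0.1280 m
robot under decel: 1.6000²/(2·0.8000) = 1.6000 m
human closes 1.6000·2.0800 = 3.3280 m
C+Z_d+Z_r = 0.2500+0.1000+0.0800 = 0.4300 m
sum ≈ 0.1280+1.6000+3.3280+0.4300 ≈ 5.4860 m = S ✓

v_R_max = 8/5 m/s = 1.6000 m/s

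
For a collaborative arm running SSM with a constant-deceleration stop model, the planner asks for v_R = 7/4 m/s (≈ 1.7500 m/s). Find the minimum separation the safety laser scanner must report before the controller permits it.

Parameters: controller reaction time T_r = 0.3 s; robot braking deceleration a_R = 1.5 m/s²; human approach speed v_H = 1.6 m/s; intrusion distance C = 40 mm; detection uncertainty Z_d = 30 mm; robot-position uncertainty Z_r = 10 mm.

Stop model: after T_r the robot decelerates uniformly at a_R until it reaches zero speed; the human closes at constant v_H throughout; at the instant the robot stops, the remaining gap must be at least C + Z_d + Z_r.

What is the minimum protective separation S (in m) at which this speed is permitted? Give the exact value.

S_min = 1589/400 m = 3.9725 m

T_s = v_R/a_R = (7/4)/(3/2) = 1.1667 s
robot in T_r: 1.7500·0.3000 = 0.5250 m
robot under decel: 1.7500²/(2·1.5000) = 1.0208 m
human over T_r+T_s: 1.6000·(0.3000+1.1667) = 2.3467 m
residual clearance needed = 0.0400+0.0300+0.0100 = 0.0800 m
S_min ≈ 0.5250+1.0208+2.3467+0.0800  ⇒  S_min = 1589/400 m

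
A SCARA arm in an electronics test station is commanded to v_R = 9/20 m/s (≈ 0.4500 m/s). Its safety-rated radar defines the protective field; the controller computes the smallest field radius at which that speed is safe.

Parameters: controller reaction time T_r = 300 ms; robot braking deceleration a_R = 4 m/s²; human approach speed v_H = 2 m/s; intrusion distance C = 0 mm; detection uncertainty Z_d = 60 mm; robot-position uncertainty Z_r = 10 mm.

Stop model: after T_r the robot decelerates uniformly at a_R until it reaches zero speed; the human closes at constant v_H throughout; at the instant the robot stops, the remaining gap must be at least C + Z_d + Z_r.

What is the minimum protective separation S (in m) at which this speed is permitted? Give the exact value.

S_min = 3377/3200 m = 1.0553 m

stop time T_s = (9/20)/4 = 0.1125 s
robot covers v_R·T_r = 0.4500·0.3000 = 0.1350 m before braking
braking distance = 0.4500²/(2·4.0000) = 0.0253 m
human closes 2.0000·0.4125 = 0.8250 m
residual clearance needed = 0.0000+0.0600+0.0100 = 0.0700 m
S_min ≈ 0.1350+0.0253+0.8250+0.0700  ⇒  S_min = 3377/3200 m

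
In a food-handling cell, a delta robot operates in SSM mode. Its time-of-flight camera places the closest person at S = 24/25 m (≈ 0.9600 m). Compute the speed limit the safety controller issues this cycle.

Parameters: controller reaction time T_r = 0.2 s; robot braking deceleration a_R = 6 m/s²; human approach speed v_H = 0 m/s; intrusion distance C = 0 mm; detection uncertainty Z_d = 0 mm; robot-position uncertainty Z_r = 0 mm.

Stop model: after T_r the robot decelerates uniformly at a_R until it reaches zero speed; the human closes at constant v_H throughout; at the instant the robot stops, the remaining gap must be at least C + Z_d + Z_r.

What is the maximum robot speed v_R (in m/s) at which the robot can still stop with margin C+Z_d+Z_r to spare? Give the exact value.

collect terms ⇒ (1/12)·v_R² + (1/5)·v_R + (-24/25) = 0
  disc = (1/5)² − 4·(1/12)·(-24/25) = 9/25 ; √disc = 3/5
  v_R = (−(1/5) + 3/5) / (2·(1/12)) = 12/5 m/s
check:
stop time T_s = (12/5)/6 = 0.4000 s
robot in T_r: 2.4000·0.2000 = 0.4800 m
robot under decel: 2.4000²/(2·6.0000) = 0.4800 m
human over T_r+T_s: 0.0000·(0.2000+0.4000) = 0.0000 m
C+Z_d+Z_r = 0.0000+0.0000+0.0000 = 0.0000 m
sum ≈ 0.4800+0.4800+0.0000+0.0000 ≈ 0.9600 m = S ✓

v_R_max = 12/5 m/s = 2.4000 m/s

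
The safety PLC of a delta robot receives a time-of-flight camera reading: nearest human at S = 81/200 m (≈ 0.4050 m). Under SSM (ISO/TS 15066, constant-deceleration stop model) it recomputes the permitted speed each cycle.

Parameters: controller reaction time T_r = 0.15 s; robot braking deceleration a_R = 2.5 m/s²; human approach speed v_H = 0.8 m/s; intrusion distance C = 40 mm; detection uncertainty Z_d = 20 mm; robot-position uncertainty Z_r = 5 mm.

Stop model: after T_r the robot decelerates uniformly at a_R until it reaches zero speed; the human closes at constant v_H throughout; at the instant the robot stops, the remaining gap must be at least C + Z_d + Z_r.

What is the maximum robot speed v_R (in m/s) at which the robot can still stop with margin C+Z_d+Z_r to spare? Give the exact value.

v_R_max = 2/5 m/s = 0.4000 m/s

collect terms ⇒ (1/5)·v_R² + (47/100)·v_R + (-11/50) = 0
  disc = (47/100)² − 4·(1/5)·(-11/50) = 3969/10000 ; √disc = 63/100
  v_R = (−(47/100) + 63/100) / (2·(1/5)) = 2/5 m/s
check:
stop time T_s = (2/5)/(5/2) = 0.1600 s
robot in T_r: 0.4000·0.1500 = 0.0600 m
braking distance = 0.4000²/(2·2.5000) = 0.0320 m
human over T_r+T_s: 0.8000·(0.1500+0.1600) = 0.2480 m
margins: 0.0400+0.0200+0.0050 = 0.0650 m
sum ≈ 0.0600+0.0320+0.2480+0.0650 ≈ 0.4050 m = S ✓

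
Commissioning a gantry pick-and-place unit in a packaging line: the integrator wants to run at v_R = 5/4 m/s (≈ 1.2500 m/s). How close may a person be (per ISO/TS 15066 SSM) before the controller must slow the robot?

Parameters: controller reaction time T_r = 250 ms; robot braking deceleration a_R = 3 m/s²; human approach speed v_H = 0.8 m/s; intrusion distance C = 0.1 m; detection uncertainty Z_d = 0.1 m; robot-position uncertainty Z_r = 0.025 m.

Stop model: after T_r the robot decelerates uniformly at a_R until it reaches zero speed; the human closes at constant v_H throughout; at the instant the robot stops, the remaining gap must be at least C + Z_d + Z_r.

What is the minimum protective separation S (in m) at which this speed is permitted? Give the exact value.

braking lasts T_s = (5/4)/3 = 0.4167 s
reaction-phase robot travel = 1.2500·0.2500 = 0.3125 m
robot under decel: 1.2500²/(2·3.0000) = 0.2604 m
human over T_r+T_s: 0.8000·(0.2500+0.4167) = 0.5333 m
residual clearance needed = 0.1000+0.1000+0.0250 = 0.2250 m
S_min ≈ 0.3125+0.2604+0.5333+0.2250  ⇒  S_min = 213/160 m

S_min = 213/160 m = 1.3313 m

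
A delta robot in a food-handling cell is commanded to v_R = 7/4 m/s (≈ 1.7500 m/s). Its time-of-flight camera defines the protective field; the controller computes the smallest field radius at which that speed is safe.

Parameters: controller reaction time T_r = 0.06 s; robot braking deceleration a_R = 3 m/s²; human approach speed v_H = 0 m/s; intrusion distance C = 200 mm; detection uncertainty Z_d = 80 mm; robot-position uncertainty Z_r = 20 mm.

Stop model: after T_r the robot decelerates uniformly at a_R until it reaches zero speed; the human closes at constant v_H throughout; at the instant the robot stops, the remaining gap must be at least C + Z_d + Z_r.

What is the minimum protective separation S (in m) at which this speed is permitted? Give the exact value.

braking lasts T_s = (7/4)/3 = 0.5833 s
reaction-phase robot travel = 1.7500·0.0600 = 0.1050 m
robot under decel: 1.7500²/(2·3.0000) = 0.5104 m
person approaches 0.0000·(0.0600+0.5833) = 0.0000 m
residual clearance needed = 0.2000+0.0800+0.0200 = 0.3000 m
S_min ≈ 0.1050+0.5104+0.0000+0.3000  ⇒  S_min = 2197/2400 m

S_min = 2197/2400 m = 0.9154 m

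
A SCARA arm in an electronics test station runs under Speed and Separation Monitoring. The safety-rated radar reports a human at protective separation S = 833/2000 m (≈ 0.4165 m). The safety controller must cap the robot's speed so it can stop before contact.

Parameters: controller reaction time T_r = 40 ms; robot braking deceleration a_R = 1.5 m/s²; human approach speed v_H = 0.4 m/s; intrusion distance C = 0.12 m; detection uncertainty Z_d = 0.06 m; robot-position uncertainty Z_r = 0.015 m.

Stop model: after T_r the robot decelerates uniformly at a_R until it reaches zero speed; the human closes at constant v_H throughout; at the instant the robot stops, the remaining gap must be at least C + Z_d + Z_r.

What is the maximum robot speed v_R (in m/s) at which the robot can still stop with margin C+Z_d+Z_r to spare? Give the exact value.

at the boundary: (1/3)·v² + (23/75)·v + (-411/2000) = 0
  disc = (23/75)² − 4·(1/3)·(-411/2000) = 8281/22500 ; √disc = 91/150
  v_R = (−(23/75) + 91/150) / (2·(1/3)) = 9/20 m/s
check:
stop time T_s = (9/20)/(3/2) = 0.3000 s
reaction-phase robot travel = 0.4500·0.0400 = 0.0180 m
robot under decel: 0.4500²/(2·1.5000) = 0.0675 m
human over T_r+T_s: 0.4000·(0.0400+0.3000) = 0.1360 m
margins: 0.1200+0.0600+0.0150 = 0.1950 m
sum ≈ 0.0180+0.0675+0.1360+0.1950 ≈ 0.4165 m = S ✓

v_R_max = 9/20 m/s = 0.4500 m/s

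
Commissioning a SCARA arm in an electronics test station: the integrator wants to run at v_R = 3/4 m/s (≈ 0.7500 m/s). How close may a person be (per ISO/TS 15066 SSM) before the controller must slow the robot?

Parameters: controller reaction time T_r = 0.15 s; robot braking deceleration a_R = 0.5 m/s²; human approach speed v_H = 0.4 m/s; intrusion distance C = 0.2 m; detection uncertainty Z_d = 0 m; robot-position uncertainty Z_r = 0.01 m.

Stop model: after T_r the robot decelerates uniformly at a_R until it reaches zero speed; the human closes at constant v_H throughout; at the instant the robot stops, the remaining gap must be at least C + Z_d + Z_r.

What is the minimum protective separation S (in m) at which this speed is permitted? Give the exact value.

stop time T_s = (3/4)/(1/2) = 1.5000 s
robot in T_r: 0.7500·0.1500 = 0.1125 m
robot under decel: 0.7500²/(2·0.5000) = 0.5625 m
human closes 0.4000·1.6500 = 0.6600 m
residual clearance needed = 0.2000+0.0000+0.0100 = 0.2100 m
S_min ≈ 0.1125+0.5625+0.6600+0.2100  ⇒  S_min = 309/200 m

S_min = 309/200 m = 1.5450 m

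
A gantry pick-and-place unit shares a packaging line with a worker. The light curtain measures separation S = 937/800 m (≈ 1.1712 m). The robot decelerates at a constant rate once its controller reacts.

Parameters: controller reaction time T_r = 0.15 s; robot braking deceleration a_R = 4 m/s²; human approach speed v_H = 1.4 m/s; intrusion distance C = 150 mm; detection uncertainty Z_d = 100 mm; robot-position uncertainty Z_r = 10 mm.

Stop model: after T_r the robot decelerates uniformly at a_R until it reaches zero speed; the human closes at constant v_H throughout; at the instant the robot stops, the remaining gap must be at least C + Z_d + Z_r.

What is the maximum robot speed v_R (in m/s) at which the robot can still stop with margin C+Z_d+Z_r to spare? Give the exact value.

quadratic (1/8)·v² + (1/2)·v + (-561/800) = 0
  disc = (1/2)² − 4·(1/8)·(-561/800) = 961/1600 ; √disc = 31/40
  v_R = (−(1/2) + 31/40) / (2·(1/8)) = 11/10 m/s
check:
stop time T_s = (11/10)/4 = 0.2750 s
robot in T_r: 1.1000·0.1500 = 0.1650 m
robot covers 1.1000·0.2750 − ½·4.0000·0.2750² = 0.1512 m while stopping
person approaches 1.4000·(0.1500+0.2750) = 0.5950 m
C+Z_d+Z_r = 0.1500+0.1000+0.0100 = 0.2600 m
sum ≈ 0.1650+0.1512+0.5950+0.2600 ≈ 1.1712 m = S ✓

v_R_max = 11/10 m/s = 1.1000 m/s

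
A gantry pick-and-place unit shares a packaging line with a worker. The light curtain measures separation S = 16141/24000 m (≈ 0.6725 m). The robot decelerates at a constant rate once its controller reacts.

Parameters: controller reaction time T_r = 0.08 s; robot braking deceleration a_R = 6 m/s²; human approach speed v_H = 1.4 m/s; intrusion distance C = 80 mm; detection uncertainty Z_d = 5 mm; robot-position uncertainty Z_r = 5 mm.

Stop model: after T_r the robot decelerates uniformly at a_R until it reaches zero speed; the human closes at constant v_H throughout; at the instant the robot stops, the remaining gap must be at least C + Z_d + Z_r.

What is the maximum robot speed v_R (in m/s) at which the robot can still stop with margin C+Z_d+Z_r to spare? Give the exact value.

collect terms ⇒ (1/12)·v_R² + (47/150)·v_R + (-11293/24000) = 0
  disc = (47/150)² − 4·(1/12)·(-11293/24000) = 10201/40000 ; √disc = 101/200
  v_R = (−(47/150) + 101/200) / (2·(1/12)) = 23/20 m/s
check:
T_s = v_R/a_R = (23/20)/6 = 0.1917 s
reaction-phase robot travel = 1.1500·0.0800 = 0.0920 m
braking distance = 1.1500²/(2·6.0000) = 0.1102 m
person approaches 1.4000·(0.0800+0.1917) = 0.3803 m
margins: 0.0800+0.0050+0.0050 = 0.0900 m
sum ≈ 0.0920+0.1102+0.3803+0.0900 ≈ 0.6725 m = S ✓

v_R_max = 23/20 m/s = 1.1500 m/s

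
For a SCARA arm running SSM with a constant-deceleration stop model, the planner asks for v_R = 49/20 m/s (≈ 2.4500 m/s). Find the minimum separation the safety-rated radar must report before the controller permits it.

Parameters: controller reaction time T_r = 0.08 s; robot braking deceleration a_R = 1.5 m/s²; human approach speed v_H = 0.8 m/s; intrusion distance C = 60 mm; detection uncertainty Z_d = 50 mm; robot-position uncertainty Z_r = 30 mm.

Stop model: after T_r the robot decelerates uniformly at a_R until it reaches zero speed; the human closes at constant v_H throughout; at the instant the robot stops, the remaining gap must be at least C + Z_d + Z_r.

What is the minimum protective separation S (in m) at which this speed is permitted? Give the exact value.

stop time T_s = (49/20)/(3/2) = 1.6333 s
reaction-phase robot travel = 2.4500·0.0800 = 0.1960 m
robot under decel: 2.4500²/(2·1.5000) = 2.0008 m
human closes 0.8000·1.7133 = 1.3707 m
margins: 0.0600+0.0500+0.0300 = 0.1400 m
S_min ≈ 0.1960+2.0008+1.3707+0.1400  ⇒  S_min = 1483/400 m

S_min = 1483/400 m = 3.7075 m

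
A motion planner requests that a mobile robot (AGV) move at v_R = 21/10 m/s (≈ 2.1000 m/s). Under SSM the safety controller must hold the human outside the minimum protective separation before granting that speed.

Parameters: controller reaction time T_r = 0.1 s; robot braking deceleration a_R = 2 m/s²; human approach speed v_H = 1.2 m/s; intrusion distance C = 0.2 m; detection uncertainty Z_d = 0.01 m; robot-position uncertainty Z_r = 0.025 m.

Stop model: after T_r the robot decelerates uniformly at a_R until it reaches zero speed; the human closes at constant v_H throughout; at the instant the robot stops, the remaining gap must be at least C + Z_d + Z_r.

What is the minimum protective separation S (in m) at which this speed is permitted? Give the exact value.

S_min = 1171/400 m = 2.9275 m

braking lasts T_s = (21/10)/2 = 1.0500 s
robot covers v_R·T_r = 2.1000·0.1000 = 0.2100 m before braking
robot covers 2.1000·1.0500 − ½·2.0000·1.0500² = 1.1025 m while stopping
human over T_r+T_s: 1.2000·(0.1000+1.0500) = 1.3800 m
C+Z_d+Z_r = 0.2000+0.0100+0.0250 = 0.2350 m
S_min ≈ 0.2100+1.1025+1.3800+0.2350  ⇒  S_min = 1171/400 m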